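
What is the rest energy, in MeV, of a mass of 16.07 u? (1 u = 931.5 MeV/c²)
E = mc² = 14970 MeV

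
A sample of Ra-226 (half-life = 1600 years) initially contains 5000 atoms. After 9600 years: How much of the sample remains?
N = N₀(1/2)^(t/t½) = 78.12 atoms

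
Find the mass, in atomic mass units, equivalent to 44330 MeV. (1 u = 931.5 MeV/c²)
m = E/c² = 47.59 u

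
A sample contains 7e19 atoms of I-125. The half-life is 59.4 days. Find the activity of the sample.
A = λN = 8.168e17 decays/day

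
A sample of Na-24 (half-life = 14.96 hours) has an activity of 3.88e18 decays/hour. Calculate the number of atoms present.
N = A/λ = 8.374e19 atoms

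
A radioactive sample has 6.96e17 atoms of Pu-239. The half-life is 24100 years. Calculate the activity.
A = λN = 2.002e13 decays/year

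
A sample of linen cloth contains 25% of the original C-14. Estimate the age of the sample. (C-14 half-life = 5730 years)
Age = t½ × log₂(1/ratio) = 11460 years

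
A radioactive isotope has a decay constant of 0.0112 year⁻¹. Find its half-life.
t½ = ln(2)/λ = 61.89 years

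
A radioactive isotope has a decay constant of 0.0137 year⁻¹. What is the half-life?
t½ = ln(2)/λ = 50.59 years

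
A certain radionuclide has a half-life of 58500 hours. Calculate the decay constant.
λ = ln(2)/t½ = 1.185e-5 hour⁻¹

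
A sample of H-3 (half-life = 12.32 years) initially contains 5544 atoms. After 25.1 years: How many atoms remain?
N = N₀(1/2)^(t/t½) = 1351 atoms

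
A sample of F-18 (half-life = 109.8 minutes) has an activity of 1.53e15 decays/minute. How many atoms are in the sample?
N = A/λ = 2.424e17 atoms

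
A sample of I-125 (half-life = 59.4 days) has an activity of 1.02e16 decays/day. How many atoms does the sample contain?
N = A/λ = 8.741e17 atoms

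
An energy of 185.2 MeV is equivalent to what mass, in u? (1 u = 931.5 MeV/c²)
m = E/c² = 0.1988 u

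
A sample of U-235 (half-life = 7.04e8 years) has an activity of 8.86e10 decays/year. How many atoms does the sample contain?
N = A/λ = 8.999e19 atoms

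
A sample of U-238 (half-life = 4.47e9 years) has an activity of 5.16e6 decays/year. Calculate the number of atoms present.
N = A/λ = 3.328e16 atoms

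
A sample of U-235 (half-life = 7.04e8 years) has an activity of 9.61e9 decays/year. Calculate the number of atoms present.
N = A/λ = 9.76e18 atoms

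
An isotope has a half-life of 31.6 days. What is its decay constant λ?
λ = ln(2)/t½ = 0.02194 day⁻¹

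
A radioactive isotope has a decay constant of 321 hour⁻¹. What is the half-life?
t½ = ln(2)/λ = 0.002159 hours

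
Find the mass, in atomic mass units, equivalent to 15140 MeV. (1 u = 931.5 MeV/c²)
m = E/c² = 16.25 u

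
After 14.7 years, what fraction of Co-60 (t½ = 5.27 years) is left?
N/N₀ = (1/2)^(t/t½) = 0.1446 = 14.5%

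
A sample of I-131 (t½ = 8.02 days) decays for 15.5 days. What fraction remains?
N/N₀ = (1/2)^(t/t½) = 0.2619 = 26.2%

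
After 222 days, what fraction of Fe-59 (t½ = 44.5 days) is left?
N/N₀ = (1/2)^(t/t½) = 0.03149 = 3.15%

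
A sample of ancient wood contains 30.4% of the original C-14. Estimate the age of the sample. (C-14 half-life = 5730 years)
Age = t½ × log₂(1/ratio) = 9843 years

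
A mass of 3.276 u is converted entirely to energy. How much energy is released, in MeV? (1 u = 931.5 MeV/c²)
E = mc² = 3052 MeV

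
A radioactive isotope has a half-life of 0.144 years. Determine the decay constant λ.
λ = ln(2)/t½ = 4.814 year⁻¹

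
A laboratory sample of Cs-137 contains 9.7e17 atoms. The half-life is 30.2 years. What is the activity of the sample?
A = λN = 2.226e16 decays/year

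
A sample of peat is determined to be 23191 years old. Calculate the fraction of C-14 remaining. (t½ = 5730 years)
N/N₀ = (1/2)^(t/t½) = 0.06048 = 6.05%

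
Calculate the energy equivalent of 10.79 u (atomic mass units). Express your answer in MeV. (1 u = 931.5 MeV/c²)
E = mc² = 10050 MeV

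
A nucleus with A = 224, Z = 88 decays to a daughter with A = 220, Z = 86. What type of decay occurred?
ΔA = -4, ΔZ = -2 ⇒ alpha decay (α)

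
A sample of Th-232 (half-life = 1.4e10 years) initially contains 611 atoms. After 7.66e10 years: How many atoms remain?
N = N₀(1/2)^(t/t½) = 13.77 atoms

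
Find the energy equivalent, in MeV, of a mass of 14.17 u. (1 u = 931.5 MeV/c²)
E = mc² = 13200 MeV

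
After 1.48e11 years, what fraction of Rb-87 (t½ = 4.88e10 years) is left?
N/N₀ = (1/2)^(t/t½) = 0.1222 = 12.2%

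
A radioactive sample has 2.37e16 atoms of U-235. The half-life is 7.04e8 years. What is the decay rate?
A = λN = 2.333e7 decays/year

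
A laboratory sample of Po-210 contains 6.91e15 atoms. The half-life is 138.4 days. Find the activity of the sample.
A = λN = 3.461e13 decays/day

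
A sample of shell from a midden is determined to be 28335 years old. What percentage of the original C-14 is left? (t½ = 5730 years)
N/N₀ = (1/2)^(t/t½) = 0.03246 = 3.25%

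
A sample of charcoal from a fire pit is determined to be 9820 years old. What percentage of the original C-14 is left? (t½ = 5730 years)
N/N₀ = (1/2)^(t/t½) = 0.3049 = 30.5%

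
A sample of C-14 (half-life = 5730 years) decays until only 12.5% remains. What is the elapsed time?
t = t½ × log₂(N₀/N) = 17190 years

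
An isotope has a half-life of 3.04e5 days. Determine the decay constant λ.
λ = ln(2)/t½ = 2.28e-6 day⁻¹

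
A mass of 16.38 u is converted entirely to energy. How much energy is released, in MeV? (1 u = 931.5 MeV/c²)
E = mc² = 15260 MeV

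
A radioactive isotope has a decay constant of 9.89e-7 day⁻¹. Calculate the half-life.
t½ = ln(2)/λ = 7.009e5 days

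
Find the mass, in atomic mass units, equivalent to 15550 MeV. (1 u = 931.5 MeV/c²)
m = E/c² = 16.69 u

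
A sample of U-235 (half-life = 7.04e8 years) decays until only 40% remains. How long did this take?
t = t½ × log₂(N₀/N) = 9.306e8 years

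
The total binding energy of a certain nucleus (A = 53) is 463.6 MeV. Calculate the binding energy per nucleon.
B.E./A = 463.6/53 = 8.747 MeV/nucleon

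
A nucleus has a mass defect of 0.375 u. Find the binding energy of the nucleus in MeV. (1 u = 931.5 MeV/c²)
B.E. = Δm × 931.5 = 349.3 MeV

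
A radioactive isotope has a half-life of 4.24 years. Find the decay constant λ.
λ = ln(2)/t½ = 0.1635 year⁻¹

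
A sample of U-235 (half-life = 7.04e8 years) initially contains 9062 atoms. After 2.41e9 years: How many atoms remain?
N = N₀(1/2)^(t/t½) = 844.7 atoms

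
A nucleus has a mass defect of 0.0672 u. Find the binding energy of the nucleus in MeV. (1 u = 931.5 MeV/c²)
B.E. = Δm × 931.5 = 62.6 MeV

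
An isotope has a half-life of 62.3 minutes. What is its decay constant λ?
λ = ln(2)/t½ = 0.01113 minute⁻¹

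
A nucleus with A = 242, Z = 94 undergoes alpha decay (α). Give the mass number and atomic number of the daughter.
Daughter: A = 238, Z = 92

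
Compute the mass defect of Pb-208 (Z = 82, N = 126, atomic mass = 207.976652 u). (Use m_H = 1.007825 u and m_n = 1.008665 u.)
Δm = Z·m_H + N·m_n − M = 1.757 u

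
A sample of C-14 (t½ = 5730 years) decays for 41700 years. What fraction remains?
N/N₀ = (1/2)^(t/t½) = 0.006446 = 0.645%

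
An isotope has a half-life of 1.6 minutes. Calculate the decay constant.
λ = ln(2)/t½ = 0.4332 minute⁻¹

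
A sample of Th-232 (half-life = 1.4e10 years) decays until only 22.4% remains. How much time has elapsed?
t = t½ × log₂(N₀/N) = 3.022e10 years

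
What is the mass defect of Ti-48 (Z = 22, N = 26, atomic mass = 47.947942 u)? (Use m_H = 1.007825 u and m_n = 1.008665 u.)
Δm = Z·m_H + N·m_n − M = 0.4495 u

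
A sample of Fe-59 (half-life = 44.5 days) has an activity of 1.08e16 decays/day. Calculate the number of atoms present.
N = A/λ = 6.934e17 atoms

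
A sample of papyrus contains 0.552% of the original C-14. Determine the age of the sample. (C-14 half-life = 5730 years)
Age = t½ × log₂(1/ratio) = 42980 years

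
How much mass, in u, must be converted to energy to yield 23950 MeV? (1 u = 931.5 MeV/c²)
m = E/c² = 25.71 u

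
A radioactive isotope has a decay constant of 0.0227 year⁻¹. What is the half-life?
t½ = ln(2)/λ = 30.54 years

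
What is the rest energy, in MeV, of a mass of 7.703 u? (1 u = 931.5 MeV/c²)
E = mc² = 7175 MeV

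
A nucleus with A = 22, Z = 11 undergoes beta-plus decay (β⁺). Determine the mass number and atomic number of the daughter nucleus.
Daughter: A = 22, Z = 10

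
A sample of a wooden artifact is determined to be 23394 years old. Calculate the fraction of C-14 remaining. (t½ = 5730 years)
N/N₀ = (1/2)^(t/t½) = 0.05902 = 5.9%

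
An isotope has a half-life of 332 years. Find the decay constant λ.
λ = ln(2)/t½ = 0.002088 year⁻¹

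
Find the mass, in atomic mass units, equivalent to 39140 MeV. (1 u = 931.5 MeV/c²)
m = E/c² = 42.02 u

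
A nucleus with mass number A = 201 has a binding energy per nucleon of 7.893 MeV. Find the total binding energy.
B.E. = 7.893 × 201 = 1586 MeV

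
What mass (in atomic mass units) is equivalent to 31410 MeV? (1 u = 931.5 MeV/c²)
m = E/c² = 33.72 u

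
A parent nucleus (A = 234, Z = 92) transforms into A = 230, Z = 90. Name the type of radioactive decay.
ΔA = -4, ΔZ = -2 ⇒ alpha decay (α)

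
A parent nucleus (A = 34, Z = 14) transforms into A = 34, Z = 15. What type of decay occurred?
ΔA = 0, ΔZ = +1 ⇒ beta-minus decay (β⁻)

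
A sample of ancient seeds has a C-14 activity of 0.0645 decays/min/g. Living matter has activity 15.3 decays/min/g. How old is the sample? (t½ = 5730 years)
Age = t½ × log₂(A₀/A) = 45210 years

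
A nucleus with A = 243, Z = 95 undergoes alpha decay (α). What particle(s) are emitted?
α particle = ⁴₂He (2 protons + 2 neutrons)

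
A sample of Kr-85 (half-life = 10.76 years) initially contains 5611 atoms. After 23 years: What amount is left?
N = N₀(1/2)^(t/t½) = 1275 atoms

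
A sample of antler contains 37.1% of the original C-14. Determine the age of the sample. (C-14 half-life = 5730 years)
Age = t½ × log₂(1/ratio) = 8197 years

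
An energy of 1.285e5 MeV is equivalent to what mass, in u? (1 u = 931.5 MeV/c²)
m = E/c² = 137.9 u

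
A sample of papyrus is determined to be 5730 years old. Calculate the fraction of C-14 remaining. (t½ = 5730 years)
N/N₀ = (1/2)^(t/t½) = 0.5 = 50%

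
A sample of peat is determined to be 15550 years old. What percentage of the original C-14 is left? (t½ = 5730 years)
N/N₀ = (1/2)^(t/t½) = 0.1524 = 15.2%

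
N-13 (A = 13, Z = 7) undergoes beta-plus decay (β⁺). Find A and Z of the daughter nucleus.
Daughter: A = 13, Z = 6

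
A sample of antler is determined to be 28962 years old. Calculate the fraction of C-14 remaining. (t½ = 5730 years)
N/N₀ = (1/2)^(t/t½) = 0.03009 = 3.01%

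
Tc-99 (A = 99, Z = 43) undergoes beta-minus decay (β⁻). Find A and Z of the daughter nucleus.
Daughter: A = 99, Z = 44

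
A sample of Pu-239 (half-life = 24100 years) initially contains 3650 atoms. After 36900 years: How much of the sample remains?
N = N₀(1/2)^(t/t½) = 1263 atoms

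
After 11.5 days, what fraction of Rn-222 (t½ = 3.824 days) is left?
N/N₀ = (1/2)^(t/t½) = 0.1244 = 12.4%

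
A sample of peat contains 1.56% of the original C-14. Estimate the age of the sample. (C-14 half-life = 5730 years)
Age = t½ × log₂(1/ratio) = 34390 years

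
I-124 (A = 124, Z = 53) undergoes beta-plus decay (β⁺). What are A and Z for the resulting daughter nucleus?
Daughter: A = 124, Z = 52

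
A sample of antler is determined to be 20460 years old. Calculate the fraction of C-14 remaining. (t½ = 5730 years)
N/N₀ = (1/2)^(t/t½) = 0.08416 = 8.42%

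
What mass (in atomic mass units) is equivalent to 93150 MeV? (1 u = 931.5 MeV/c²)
m = E/c² = 100 u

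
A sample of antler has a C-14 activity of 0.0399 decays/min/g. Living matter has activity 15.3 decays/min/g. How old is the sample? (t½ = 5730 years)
Age = t½ × log₂(A₀/A) = 49180 years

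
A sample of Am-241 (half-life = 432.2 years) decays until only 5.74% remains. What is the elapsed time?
t = t½ × log₂(N₀/N) = 1782 years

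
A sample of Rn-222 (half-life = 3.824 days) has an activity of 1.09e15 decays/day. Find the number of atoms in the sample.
N = A/λ = 6.013e15 atoms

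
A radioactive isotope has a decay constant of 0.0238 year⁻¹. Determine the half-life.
t½ = ln(2)/λ = 29.12 years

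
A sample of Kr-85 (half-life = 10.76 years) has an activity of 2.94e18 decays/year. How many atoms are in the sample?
N = A/λ = 4.564e19 atoms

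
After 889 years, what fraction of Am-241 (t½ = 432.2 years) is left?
N/N₀ = (1/2)^(t/t½) = 0.2403 = 24%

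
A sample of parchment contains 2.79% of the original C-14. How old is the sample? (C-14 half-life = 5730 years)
Age = t½ × log₂(1/ratio) = 29590 years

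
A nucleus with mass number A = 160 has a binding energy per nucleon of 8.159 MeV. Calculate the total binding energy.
B.E. = 8.159 × 160 = 1305 MeV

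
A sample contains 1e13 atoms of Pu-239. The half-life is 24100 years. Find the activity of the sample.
A = λN = 2.876e8 decays/year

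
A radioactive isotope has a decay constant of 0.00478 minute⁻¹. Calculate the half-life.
t½ = ln(2)/λ = 145 minutes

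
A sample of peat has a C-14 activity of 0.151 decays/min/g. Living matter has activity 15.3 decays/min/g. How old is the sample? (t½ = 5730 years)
Age = t½ × log₂(A₀/A) = 38180 years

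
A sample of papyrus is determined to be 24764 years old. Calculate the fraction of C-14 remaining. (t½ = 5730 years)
N/N₀ = (1/2)^(t/t½) = 0.05 = 5%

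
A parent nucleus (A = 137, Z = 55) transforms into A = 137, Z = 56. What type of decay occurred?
ΔA = 0, ΔZ = +1 ⇒ beta-minus decay (β⁻)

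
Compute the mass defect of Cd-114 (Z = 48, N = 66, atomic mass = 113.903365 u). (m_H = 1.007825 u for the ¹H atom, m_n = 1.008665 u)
Δm = Z·m_H + N·m_n − M = 1.044 u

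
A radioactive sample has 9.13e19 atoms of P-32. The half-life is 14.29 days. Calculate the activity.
A = λN = 4.429e18 decays/day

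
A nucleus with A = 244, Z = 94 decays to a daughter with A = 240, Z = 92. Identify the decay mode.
ΔA = -4, ΔZ = -2 ⇒ alpha decay (α)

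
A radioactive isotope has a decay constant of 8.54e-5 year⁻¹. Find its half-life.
t½ = ln(2)/λ = 8116 years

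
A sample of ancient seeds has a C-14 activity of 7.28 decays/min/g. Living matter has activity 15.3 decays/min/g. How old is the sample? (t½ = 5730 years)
Age = t½ × log₂(A₀/A) = 6140 years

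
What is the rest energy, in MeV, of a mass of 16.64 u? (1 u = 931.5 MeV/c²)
E = mc² = 15500 MeV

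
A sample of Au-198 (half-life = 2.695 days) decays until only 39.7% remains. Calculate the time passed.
t = t½ × log₂(N₀/N) = 3.592 days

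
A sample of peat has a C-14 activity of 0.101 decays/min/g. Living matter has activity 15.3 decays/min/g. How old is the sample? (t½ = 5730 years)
Age = t½ × log₂(A₀/A) = 41500 years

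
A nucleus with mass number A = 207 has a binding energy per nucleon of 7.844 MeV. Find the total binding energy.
B.E. = 7.844 × 207 = 1624 MeV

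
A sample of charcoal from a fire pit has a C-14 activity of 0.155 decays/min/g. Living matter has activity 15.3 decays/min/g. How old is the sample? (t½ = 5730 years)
Age = t½ × log₂(A₀/A) = 37960 years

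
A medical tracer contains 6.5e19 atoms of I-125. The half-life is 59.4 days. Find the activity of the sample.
A = λN = 7.585e17 decays/day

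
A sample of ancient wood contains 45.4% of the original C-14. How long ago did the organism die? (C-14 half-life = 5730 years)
Age = t½ × log₂(1/ratio) = 6528 years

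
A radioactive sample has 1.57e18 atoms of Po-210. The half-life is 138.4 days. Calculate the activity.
A = λN = 7.863e15 decays/day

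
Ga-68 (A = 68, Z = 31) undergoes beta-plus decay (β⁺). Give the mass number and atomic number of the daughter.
Daughter: A = 68, Z = 30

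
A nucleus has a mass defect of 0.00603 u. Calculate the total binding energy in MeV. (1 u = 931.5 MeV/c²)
B.E. = Δm × 931.5 = 5.617 MeV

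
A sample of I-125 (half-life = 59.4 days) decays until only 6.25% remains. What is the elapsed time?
t = t½ × log₂(N₀/N) = 237.6 days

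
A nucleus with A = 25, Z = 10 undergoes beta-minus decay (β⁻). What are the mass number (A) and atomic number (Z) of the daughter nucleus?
Daughter: A = 25, Z = 11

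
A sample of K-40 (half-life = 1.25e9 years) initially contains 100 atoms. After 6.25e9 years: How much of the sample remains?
N = N₀(1/2)^(t/t½) = 3.125 atoms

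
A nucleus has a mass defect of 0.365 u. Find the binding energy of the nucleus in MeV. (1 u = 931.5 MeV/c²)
B.E. = Δm × 931.5 = 340 MeV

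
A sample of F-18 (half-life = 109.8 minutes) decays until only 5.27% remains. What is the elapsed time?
t = t½ × log₂(N₀/N) = 466.2 minutes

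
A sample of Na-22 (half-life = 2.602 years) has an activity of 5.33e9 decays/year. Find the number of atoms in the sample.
N = A/λ = 2.001e10 atoms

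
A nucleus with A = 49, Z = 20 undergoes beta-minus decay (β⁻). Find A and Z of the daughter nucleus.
Daughter: A = 49, Z = 21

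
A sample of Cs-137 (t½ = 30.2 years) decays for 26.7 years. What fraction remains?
N/N₀ = (1/2)^(t/t½) = 0.5418 = 54.2%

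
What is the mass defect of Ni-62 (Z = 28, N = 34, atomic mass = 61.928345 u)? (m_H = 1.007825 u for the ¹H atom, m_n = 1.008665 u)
Δm = Z·m_H + N·m_n − M = 0.5854 u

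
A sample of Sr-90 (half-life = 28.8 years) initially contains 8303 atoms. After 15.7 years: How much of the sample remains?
N = N₀(1/2)^(t/t½) = 5690 atoms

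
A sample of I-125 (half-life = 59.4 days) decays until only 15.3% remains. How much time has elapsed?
t = t½ × log₂(N₀/N) = 160.9 days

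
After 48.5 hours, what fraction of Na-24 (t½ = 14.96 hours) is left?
N/N₀ = (1/2)^(t/t½) = 0.1057 = 10.6%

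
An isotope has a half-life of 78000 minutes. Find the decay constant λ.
λ = ln(2)/t½ = 8.887e-6 minute⁻¹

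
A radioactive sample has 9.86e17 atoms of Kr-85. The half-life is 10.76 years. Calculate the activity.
A = λN = 6.352e16 decays/year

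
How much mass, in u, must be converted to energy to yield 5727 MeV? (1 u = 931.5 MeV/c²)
m = E/c² = 6.148 u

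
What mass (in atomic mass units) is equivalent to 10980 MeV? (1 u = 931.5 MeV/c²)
m = E/c² = 11.79 u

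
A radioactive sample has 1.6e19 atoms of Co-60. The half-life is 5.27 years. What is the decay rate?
A = λN = 2.104e18 decays/year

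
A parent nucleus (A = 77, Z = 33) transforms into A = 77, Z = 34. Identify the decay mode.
ΔA = 0, ΔZ = +1 ⇒ beta-minus decay (β⁻)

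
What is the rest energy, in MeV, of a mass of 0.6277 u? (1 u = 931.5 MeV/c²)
E = mc² = 584.7 MeV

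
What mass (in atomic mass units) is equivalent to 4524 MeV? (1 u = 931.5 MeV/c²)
m = E/c² = 4.857 u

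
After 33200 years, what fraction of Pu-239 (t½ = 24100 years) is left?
N/N₀ = (1/2)^(t/t½) = 0.3849 = 38.5%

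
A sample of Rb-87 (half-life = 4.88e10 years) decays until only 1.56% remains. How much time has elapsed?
t = t½ × log₂(N₀/N) = 2.929e11 years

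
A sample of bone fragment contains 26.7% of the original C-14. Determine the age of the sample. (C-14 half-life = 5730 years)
Age = t½ × log₂(1/ratio) = 10920 years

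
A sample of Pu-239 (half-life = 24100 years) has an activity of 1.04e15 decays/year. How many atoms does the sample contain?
N = A/λ = 3.616e19 atoms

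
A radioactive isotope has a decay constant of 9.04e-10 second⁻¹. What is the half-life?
t½ = ln(2)/λ = 7.668e8 seconds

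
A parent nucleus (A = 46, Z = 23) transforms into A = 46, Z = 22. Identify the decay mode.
ΔA = 0, ΔZ = -1 ⇒ beta-plus decay (β⁺) or electron capture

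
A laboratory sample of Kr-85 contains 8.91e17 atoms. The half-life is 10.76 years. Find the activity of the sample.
A = λN = 5.74e16 decays/year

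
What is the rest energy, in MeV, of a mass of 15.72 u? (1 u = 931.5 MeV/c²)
E = mc² = 14640 MeV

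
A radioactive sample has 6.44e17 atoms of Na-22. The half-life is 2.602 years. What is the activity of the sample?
A = λN = 1.716e17 decays/year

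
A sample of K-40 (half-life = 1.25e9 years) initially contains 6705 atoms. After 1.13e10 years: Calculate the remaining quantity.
N = N₀(1/2)^(t/t½) = 12.74 atoms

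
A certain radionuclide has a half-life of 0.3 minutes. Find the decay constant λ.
λ = ln(2)/t½ = 2.31 minute⁻¹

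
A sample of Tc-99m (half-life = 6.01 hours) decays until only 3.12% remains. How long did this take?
t = t½ × log₂(N₀/N) = 30.06 hours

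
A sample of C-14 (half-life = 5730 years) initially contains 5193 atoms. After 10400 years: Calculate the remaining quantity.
N = N₀(1/2)^(t/t½) = 1476 atoms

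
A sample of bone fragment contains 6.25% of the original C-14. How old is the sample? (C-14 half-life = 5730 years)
Age = t½ × log₂(1/ratio) = 22920 years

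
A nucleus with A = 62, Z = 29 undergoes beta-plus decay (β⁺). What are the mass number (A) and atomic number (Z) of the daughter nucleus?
Daughter: A = 62, Z = 28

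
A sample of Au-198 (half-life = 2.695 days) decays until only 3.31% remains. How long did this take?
t = t½ × log₂(N₀/N) = 13.25 days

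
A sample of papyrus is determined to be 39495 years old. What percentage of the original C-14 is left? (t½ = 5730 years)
N/N₀ = (1/2)^(t/t½) = 0.008416 = 0.842%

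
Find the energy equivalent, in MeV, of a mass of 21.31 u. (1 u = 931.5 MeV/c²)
E = mc² = 19850 MeV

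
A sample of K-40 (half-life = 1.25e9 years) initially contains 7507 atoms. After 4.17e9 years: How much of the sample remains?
N = N₀(1/2)^(t/t½) = 743.4 atoms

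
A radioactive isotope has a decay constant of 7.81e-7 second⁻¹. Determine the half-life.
t½ = ln(2)/λ = 8.875e5 seconds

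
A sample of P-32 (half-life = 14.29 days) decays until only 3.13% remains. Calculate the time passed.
t = t½ × log₂(N₀/N) = 71.42 days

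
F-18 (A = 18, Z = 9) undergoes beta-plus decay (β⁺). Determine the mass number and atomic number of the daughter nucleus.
Daughter: A = 18, Z = 8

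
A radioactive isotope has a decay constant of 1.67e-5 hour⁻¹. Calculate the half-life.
t½ = ln(2)/λ = 41510 hours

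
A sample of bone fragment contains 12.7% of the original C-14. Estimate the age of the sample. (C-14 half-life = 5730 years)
Age = t½ × log₂(1/ratio) = 17060 years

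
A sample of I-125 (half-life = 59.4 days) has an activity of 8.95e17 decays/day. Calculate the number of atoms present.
N = A/λ = 7.67e19 atoms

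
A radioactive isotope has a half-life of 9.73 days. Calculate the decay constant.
λ = ln(2)/t½ = 0.07124 day⁻¹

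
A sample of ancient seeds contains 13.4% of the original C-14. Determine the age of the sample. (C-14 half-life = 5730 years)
Age = t½ × log₂(1/ratio) = 16620 years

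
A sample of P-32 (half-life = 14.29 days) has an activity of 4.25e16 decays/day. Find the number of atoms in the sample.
N = A/λ = 8.762e17 atoms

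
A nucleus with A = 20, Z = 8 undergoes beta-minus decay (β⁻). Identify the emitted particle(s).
β⁻: electron (e⁻) + antineutrino (ν̄ₑ)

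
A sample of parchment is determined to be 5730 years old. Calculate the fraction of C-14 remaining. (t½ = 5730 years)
N/N₀ = (1/2)^(t/t½) = 0.5 = 50%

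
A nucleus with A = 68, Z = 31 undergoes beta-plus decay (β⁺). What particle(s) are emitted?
β⁺: positron (e⁺) + neutrino (νₑ)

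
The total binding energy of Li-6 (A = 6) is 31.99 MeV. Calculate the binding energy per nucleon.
B.E./A = 31.99/6 = 5.332 MeV/nucleon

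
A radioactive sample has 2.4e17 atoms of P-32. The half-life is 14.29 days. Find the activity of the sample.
A = λN = 1.164e16 decays/day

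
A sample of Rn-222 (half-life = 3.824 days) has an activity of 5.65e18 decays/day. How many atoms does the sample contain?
N = A/λ = 3.117e19 atoms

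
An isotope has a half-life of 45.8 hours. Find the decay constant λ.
λ = ln(2)/t½ = 0.01513 hour⁻¹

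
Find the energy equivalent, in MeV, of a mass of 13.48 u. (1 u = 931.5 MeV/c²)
E = mc² = 12560 MeV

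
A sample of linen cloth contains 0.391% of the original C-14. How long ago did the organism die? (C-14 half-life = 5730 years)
Age = t½ × log₂(1/ratio) = 45830 years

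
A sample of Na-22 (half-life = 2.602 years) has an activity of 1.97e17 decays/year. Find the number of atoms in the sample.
N = A/λ = 7.395e17 atoms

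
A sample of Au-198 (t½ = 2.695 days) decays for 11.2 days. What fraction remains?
N/N₀ = (1/2)^(t/t½) = 0.0561 = 5.61%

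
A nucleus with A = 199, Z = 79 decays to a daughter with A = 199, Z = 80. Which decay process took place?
ΔA = 0, ΔZ = +1 ⇒ beta-minus decay (β⁻)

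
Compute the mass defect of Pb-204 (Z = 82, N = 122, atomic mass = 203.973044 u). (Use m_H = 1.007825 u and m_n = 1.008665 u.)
Δm = Z·m_H + N·m_n − M = 1.726 u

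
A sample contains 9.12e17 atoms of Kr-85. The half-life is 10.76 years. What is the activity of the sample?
A = λN = 5.875e16 decays/year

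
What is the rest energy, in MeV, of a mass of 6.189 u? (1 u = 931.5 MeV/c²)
E = mc² = 5765 MeV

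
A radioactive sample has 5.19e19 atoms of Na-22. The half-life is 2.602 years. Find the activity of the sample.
A = λN = 1.383e19 decays/year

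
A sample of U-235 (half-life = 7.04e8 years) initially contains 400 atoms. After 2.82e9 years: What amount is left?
N = N₀(1/2)^(t/t½) = 24.9 atoms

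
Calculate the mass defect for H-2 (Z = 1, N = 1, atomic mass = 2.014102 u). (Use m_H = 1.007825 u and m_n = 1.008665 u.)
Δm = Z·m_H + N·m_n − M = 0.002388 u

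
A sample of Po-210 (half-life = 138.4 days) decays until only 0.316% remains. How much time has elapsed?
t = t½ × log₂(N₀/N) = 1150 days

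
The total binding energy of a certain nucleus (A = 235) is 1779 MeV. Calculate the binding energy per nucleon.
B.E./A = 1779/235 = 7.57 MeV/nucleon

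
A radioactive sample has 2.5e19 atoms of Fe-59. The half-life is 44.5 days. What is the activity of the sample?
A = λN = 3.894e17 decays/day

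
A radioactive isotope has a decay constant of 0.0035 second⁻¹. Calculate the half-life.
t½ = ln(2)/λ = 198 seconds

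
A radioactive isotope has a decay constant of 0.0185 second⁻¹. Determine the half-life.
t½ = ln(2)/λ = 37.47 seconds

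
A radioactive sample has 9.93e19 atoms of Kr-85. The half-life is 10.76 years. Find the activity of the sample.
A = λN = 6.397e18 decays/year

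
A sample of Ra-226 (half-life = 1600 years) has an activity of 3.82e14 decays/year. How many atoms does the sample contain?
N = A/λ = 8.818e17 atoms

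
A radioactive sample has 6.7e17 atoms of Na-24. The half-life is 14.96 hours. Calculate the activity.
A = λN = 3.104e16 decays/hour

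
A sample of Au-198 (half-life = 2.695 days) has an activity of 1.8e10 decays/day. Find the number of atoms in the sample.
N = A/λ = 6.999e10 atoms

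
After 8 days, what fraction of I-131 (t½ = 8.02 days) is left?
N/N₀ = (1/2)^(t/t½) = 0.5009 = 50.1%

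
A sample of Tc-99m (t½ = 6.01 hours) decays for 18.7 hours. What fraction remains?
N/N₀ = (1/2)^(t/t½) = 0.1157 = 11.6%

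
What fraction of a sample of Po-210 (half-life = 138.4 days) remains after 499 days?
N/N₀ = (1/2)^(t/t½) = 0.08216 = 8.22%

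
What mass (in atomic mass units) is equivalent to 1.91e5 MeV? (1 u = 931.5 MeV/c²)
m = E/c² = 205 u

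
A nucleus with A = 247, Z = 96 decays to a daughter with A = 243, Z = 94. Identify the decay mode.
ΔA = -4, ΔZ = -2 ⇒ alpha decay (α)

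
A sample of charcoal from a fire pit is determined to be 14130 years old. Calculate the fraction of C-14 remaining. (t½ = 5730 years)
N/N₀ = (1/2)^(t/t½) = 0.181 = 18.1%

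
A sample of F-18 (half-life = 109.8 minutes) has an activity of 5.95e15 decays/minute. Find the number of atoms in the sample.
N = A/λ = 9.425e17 atoms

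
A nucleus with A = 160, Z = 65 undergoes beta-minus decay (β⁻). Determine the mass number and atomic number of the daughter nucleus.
Daughter: A = 160, Z = 66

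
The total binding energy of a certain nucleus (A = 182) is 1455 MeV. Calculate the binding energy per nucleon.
B.E./A = 1455/182 = 7.995 MeV/nucleon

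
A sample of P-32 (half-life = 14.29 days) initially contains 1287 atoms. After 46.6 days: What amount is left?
N = N₀(1/2)^(t/t½) = 134.2 atoms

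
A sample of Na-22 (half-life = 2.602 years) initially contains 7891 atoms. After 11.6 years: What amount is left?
N = N₀(1/2)^(t/t½) = 359 atoms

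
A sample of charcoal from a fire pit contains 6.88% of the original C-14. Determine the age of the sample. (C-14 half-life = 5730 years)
Age = t½ × log₂(1/ratio) = 22130 years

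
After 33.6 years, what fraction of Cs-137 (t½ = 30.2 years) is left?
N/N₀ = (1/2)^(t/t½) = 0.4625 = 46.2%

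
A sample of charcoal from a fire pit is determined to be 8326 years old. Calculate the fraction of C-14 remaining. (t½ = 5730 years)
N/N₀ = (1/2)^(t/t½) = 0.3652 = 36.5%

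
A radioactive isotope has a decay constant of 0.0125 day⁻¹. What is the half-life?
t½ = ln(2)/λ = 55.45 days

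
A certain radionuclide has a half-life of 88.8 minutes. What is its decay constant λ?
λ = ln(2)/t½ = 0.007806 minute⁻¹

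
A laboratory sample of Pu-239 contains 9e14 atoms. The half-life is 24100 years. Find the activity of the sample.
A = λN = 2.589e10 decays/year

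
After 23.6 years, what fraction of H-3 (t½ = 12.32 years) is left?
N/N₀ = (1/2)^(t/t½) = 0.2651 = 26.5%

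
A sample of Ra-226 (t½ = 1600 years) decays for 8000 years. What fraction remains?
N/N₀ = (1/2)^(t/t½) = 0.03125 = 3.12%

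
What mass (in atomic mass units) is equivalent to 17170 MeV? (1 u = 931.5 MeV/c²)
m = E/c² = 18.43 u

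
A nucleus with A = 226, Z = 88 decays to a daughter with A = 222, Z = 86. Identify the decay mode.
ΔA = -4, ΔZ = -2 ⇒ alpha decay (α)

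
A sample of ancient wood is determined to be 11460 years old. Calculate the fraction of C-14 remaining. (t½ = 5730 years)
N/N₀ = (1/2)^(t/t½) = 0.25 = 25%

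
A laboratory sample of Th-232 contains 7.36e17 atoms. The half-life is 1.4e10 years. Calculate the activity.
A = λN = 3.644e7 decays/year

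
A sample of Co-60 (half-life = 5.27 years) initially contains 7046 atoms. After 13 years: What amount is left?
N = N₀(1/2)^(t/t½) = 1275 atoms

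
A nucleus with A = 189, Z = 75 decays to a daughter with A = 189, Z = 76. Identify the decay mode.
ΔA = 0, ΔZ = +1 ⇒ beta-minus decay (β⁻)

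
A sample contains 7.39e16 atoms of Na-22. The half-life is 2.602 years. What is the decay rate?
A = λN = 1.969e16 decays/year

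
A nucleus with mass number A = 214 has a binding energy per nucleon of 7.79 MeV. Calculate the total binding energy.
B.E. = 7.79 × 214 = 1667 MeV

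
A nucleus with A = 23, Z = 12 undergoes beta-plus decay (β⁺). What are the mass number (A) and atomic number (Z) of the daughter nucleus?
Daughter: A = 23, Z = 11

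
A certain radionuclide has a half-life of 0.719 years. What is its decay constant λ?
λ = ln(2)/t½ = 0.964 year⁻¹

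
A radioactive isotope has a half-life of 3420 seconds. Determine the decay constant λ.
λ = ln(2)/t½ = 2.027e-4 second⁻¹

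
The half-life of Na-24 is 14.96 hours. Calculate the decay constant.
λ = ln(2)/t½ = 0.04633 hour⁻¹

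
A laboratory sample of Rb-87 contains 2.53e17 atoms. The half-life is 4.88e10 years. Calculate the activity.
A = λN = 3.594e6 decays/year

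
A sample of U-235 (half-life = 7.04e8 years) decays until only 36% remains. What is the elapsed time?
t = t½ × log₂(N₀/N) = 1.038e9 years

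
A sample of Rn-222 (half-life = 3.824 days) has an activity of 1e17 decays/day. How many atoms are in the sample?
N = A/λ = 5.517e17 atoms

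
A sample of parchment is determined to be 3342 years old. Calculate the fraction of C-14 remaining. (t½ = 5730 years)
N/N₀ = (1/2)^(t/t½) = 0.6675 = 66.7%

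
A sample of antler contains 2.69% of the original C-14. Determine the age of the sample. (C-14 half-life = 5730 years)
Age = t½ × log₂(1/ratio) = 29890 years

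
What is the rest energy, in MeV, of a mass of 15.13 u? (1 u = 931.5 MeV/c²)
E = mc² = 14090 MeV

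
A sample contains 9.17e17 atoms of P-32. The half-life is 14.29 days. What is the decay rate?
A = λN = 4.448e16 decays/day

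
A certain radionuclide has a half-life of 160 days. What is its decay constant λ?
λ = ln(2)/t½ = 0.004332 day⁻¹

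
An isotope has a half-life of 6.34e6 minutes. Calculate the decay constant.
λ = ln(2)/t½ = 1.093e-7 minute⁻¹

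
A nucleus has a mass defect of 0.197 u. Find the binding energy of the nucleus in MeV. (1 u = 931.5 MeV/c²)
B.E. = Δm × 931.5 = 183.5 MeV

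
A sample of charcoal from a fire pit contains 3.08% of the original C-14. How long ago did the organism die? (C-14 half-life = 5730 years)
Age = t½ × log₂(1/ratio) = 28770 years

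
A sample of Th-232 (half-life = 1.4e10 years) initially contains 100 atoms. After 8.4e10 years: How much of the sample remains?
N = N₀(1/2)^(t/t½) = 1.562 atoms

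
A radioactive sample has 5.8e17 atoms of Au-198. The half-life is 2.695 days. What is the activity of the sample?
A = λN = 1.492e17 decays/day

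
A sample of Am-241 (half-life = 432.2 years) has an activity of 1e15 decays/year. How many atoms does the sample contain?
N = A/λ = 6.235e17 atoms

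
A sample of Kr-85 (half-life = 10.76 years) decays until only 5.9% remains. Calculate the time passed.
t = t½ × log₂(N₀/N) = 43.93 years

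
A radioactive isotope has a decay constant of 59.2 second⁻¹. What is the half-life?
t½ = ln(2)/λ = 0.01171 seconds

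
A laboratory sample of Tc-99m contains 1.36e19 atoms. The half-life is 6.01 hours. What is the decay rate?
A = λN = 1.569e18 decays/hour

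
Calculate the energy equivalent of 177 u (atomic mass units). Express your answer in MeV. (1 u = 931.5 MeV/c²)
E = mc² = 1.649e5 MeV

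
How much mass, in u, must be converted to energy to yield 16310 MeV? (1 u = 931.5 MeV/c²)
m = E/c² = 17.51 u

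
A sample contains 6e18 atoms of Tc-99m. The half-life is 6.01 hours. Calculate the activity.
A = λN = 6.92e17 decays/hour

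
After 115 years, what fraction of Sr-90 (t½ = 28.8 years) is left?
N/N₀ = (1/2)^(t/t½) = 0.0628 = 6.28%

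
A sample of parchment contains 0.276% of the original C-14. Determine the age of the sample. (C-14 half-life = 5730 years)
Age = t½ × log₂(1/ratio) = 48710 years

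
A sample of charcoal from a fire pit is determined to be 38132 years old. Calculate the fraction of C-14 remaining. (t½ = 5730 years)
N/N₀ = (1/2)^(t/t½) = 0.009924 = 0.992%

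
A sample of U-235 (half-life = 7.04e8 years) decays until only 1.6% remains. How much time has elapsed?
t = t½ × log₂(N₀/N) = 4.2e9 years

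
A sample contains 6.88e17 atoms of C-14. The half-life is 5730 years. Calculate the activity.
A = λN = 8.323e13 decays/year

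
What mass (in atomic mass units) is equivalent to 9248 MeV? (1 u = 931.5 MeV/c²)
m = E/c² = 9.928 u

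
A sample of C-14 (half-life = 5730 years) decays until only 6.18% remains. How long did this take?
t = t½ × log₂(N₀/N) = 23010 years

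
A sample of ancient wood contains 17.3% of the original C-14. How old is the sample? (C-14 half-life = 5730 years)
Age = t½ × log₂(1/ratio) = 14500 years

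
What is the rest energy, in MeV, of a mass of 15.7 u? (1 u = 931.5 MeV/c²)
E = mc² = 14620 MeV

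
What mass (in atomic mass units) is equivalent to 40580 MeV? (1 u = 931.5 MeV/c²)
m = E/c² = 43.56 u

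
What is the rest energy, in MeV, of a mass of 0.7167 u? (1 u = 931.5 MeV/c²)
E = mc² = 667.6 MeV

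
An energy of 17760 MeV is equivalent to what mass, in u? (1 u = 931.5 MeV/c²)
m = E/c² = 19.07 u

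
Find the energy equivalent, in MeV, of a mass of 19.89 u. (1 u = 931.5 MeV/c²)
E = mc² = 18530 MeV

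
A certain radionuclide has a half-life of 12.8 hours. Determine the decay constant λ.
λ = ln(2)/t½ = 0.05415 hour⁻¹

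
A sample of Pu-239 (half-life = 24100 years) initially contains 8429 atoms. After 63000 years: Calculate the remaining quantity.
N = N₀(1/2)^(t/t½) = 1377 atoms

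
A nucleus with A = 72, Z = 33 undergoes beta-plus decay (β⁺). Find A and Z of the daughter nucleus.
Daughter: A = 72, Z = 32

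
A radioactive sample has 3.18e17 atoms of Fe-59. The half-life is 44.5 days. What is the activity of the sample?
A = λN = 4.953e15 decays/day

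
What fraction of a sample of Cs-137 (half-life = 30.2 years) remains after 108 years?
N/N₀ = (1/2)^(t/t½) = 0.08384 = 8.38%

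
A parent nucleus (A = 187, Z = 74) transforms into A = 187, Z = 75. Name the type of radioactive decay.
ΔA = 0, ΔZ = +1 ⇒ beta-minus decay (β⁻)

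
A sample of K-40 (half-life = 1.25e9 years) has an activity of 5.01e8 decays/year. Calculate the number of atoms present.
N = A/λ = 9.035e17 atoms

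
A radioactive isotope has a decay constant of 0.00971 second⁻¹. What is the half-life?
t½ = ln(2)/λ = 71.38 seconds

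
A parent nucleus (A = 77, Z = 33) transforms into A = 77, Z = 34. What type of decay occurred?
ΔA = 0, ΔZ = +1 ⇒ beta-minus decay (β⁻)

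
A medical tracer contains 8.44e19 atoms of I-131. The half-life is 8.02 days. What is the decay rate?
A = λN = 7.294e18 decays/day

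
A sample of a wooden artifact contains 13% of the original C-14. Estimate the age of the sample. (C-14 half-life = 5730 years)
Age = t½ × log₂(1/ratio) = 16870 years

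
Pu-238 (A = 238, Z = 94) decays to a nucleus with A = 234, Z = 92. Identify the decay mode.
ΔA = -4, ΔZ = -2 ⇒ alpha decay (α)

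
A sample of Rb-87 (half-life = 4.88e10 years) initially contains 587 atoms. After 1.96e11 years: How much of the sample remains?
N = N₀(1/2)^(t/t½) = 36.27 atoms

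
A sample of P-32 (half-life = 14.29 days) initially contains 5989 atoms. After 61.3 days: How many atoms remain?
N = N₀(1/2)^(t/t½) = 306.2 atoms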